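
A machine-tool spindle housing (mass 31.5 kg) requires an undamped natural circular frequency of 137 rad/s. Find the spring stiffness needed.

591000 N/m

k = m·ω_n² = 31.5 × 137.0² = 31.5 × 18770 = 591200 N/m.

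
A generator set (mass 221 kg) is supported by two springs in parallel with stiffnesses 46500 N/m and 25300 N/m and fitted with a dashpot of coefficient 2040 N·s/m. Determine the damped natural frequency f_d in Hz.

Parallel springs add: k_eq = 46500 + 25300 = 71800 N/m.
ω_n = √(k_eq/m) = √(71800/221) = 18.02 rad/s.
Critical damping c_c = 2√(k_eq·m) = 2√(71800 × 221) = 7967 N·s/m, so ζ = c/c_c = 2040/7967 = 0.2561.
ω_d = ω_n√(1 − ζ²) = 18.02 × √(1 − 0.0656) = 17.42 rad/s.
f_d = ω_d/(2π) = 2.773 Hz.

2.77 Hz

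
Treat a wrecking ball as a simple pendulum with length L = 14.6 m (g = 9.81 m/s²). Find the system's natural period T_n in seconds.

7.67 s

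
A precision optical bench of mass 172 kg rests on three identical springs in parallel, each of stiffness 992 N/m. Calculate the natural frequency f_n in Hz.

0.662 Hz

Parallel springs add: k_eq = 3 × 992 = 2976 N/m.
ω_n = √(k_eq/m) = √(2976/172) = √17.30 = 4.160 rad/s.
f_n = ω_n/(2π) = 4.160/6.283 = 0.6620 Hz.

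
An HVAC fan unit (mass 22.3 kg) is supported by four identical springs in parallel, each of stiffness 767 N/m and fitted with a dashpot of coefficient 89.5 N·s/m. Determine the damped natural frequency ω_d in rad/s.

Parallel springs add: k_eq = 4 × 767 = 3068 N/m.
ω_n = √(k_eq/m) = √(3068/22.3) = 11.73 rad/s.
Critical damping c_c = 2√(k_eq·m) = 2√(3068 × 22.3) = 523.1 N·s/m, so ζ = c/c_c = 89.5/523.1 = 0.1711.
ω_d = ω_n√(1 − ζ²) = 11.73 × √(1 − 0.0293) = 11.56 rad/s.

11.6 rad/s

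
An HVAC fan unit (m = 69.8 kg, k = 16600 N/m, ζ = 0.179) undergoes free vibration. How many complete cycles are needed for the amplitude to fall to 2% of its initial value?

Logarithmic decrement δ = 2πζ/√(1 − ζ²) = 2π × 0.1790/√(1 − 0.0320) = 1.143.
x_n/x₀ = e^(−nδ) ≤ 0.02; take ln: n ≥ ln(1/0.02)/δ = 3.912/1.143 = 3.422.
So 4 complete cycles are required.

4 cycles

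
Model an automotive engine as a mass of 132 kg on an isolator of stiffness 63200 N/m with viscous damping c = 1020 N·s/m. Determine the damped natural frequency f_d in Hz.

3.43 Hz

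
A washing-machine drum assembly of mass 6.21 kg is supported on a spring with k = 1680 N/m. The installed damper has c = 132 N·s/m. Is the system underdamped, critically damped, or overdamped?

c_c = 2√(k·m) = 204.3 N·s/m; ζ = c/c_c = 132/204.3 = 0.646.
Since ζ < 1 the system is underdamped.

underdamped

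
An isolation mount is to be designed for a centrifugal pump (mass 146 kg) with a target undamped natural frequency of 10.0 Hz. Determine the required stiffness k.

ω_n = 2πf_n = 2π × 10.0 = 62.83 rad/s.
k = m·ω_n² = 146 × 62.83² = 146 × 3948 = 576400 N/m.

576000 N/m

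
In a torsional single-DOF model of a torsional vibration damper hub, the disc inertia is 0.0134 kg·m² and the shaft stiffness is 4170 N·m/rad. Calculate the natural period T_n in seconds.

0.0113 s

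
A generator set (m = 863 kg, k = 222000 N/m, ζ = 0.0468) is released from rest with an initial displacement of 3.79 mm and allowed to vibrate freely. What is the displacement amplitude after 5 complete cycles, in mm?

0.870 mm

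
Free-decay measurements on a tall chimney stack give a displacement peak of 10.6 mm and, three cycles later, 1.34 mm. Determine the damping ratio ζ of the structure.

Logarithmic decrement δ = (1/n)·ln(x₀/x_n) = (1/3)·ln(10.6/1.34) = (1/3)·ln(7.910) = 0.6894.
ζ = δ/√(4π² + δ²) = 0.6894/√(39.48 + 0.475) = 0.6894/6.321 = 0.1091.

0.109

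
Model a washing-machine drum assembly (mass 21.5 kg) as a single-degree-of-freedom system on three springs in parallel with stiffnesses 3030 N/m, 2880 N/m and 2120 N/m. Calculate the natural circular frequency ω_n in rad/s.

19.3 rad/s

Parallel springs add: k_eq = 3030 + 2880 + 2120 = 8030 N/m.
ω_n = √(k_eq/m) = √(8030/21.5) = √373.5 = 19.33 rad/s.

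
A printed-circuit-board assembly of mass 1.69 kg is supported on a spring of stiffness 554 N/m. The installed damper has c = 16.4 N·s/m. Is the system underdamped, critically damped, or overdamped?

underdamped

c_c = 2√(k·m) = 61.20 N·s/m; ζ = c/c_c = 16.4/61.20 = 0.268.
Since ζ < 1 the system is underdamped.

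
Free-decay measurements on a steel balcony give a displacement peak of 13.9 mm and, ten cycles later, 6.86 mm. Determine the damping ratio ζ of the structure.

Logarithmic decrement δ = (1/n)·ln(x₀/x_n) = (1/10)·ln(13.9/6.86) = (1/10)·ln(2.026) = 0.07062.
ζ = δ/√(4π² + δ²) = 0.07062/√(39.48 + 0.00499) = 0.07062/6.284 = 0.01124.

0.0112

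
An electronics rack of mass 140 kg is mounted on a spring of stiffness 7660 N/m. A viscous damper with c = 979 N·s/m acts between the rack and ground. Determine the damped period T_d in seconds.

0.964 s

ω_n = √(k/m) = √(7660/140) = 7.397 rad/s.
Critical damping c_c = 2√(k·m) = 2√(7660 × 140) = 2071 N·s/m, so ζ = c/c_c = 979/2071 = 0.4727.
ω_d = ω_n√(1 − ζ²) = 7.397 × √(1 − 0.223) = 6.518 rad/s.
T_d = 2π/ω_d = 0.9639 s.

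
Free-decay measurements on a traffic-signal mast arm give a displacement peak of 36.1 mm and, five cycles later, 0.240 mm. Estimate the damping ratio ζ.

Logarithmic decrement δ = (1/n)·ln(x₀/x_n) = (1/5)·ln(36.1/0.240) = (1/5)·ln(150.4) = 1.003.
ζ = δ/√(4π² + δ²) = 1.003/√(39.48 + 1.01) = 1.003/6.363 = 0.1576.

0.158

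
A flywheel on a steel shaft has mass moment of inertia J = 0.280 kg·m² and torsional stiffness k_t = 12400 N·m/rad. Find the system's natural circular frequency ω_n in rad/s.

210 rad/s

ω_n = √(k_t/J) = √(12400/0.280) = √44290 = 210.4 rad/s.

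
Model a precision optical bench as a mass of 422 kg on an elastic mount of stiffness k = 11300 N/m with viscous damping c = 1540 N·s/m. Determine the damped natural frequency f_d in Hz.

0.771 Hz

ω_n = √(k/m) = √(11300/422) = 5.175 rad/s.
Critical damping c_c = 2√(k·m) = 2√(11300 × 422) = 4367 N·s/m, so ζ = c/c_c = 1540/4367 = 0.3526.
ω_d = ω_n√(1 − ζ²) = 5.175 × √(1 − 0.124) = 4.842 rad/s.
f_d = ω_d/(2π) = 0.7707 Hz.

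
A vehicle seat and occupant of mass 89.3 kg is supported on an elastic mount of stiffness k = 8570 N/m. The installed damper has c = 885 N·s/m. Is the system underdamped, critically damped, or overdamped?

c_c = 2√(k·m) = 1750 N·s/m; ζ = c/c_c = 885/1750 = 0.506.
Since ζ < 1 the system is underdamped.

underdamped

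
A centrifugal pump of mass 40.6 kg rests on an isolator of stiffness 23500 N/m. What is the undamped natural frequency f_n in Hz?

ω_n = √(k/m) = √(23500/40.6) = √578.8 = 24.06 rad/s.
f_n = ω_n/(2π) = 24.06/6.283 = 3.829 Hz.

3.83 Hz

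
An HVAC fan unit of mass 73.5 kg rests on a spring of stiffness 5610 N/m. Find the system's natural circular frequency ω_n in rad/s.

8.74 rad/s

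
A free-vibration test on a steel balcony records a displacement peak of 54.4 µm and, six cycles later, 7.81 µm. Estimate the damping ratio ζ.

Logarithmic decrement δ = (1/n)·ln(x₀/x_n) = (1/6)·ln(54.4/7.81) = (1/6)·ln(6.965) = 0.3235.
ζ = δ/√(4π² + δ²) = 0.3235/√(39.48 + 0.105) = 0.3235/6.292 = 0.05142.

0.0514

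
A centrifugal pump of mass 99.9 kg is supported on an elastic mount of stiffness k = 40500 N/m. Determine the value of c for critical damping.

4020 N·s/m

c_c = 2√(k·m) = 2√(40500 × 99.9) = 2 × 2011 = 4023 N·s/m.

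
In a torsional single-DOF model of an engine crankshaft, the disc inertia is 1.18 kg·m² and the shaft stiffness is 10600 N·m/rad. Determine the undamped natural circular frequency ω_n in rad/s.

94.8 rad/s

ω_n = √(k_t/J) = √(10600/1.18) = √8983 = 94.78 rad/s.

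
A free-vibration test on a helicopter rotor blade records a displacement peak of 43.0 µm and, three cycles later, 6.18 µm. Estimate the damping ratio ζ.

Logarithmic decrement δ = (1/n)·ln(x₀/x_n) = (1/3)·ln(43.0/6.18) = (1/3)·ln(6.958) = 0.6466.
ζ = δ/√(4π² + δ²) = 0.6466/√(39.48 + 0.418) = 0.6466/6.316 = 0.1024.

0.102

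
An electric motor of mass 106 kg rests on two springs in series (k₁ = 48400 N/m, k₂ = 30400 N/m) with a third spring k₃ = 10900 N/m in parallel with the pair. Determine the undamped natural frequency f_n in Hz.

2.66 Hz

Series pair: k_s = k₁k₂/(k₁+k₂) = (48400)(30400)/(48400 + 30400) = 18670 N/m. In parallel with k₃: k_eq = 18670 + 10900 = 29570 N/m.
ω_n = √(k_eq/m) = √(29570/106) = √279.0 = 16.70 rad/s.
f_n = ω_n/(2π) = 16.70/6.283 = 2.658 Hz.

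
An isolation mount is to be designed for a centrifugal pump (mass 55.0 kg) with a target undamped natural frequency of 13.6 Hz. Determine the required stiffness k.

402000 N/m

ω_n = 2πf_n = 2π × 13.6 = 85.45 rad/s.
k = m·ω_n² = 55.0 × 85.45² = 55.0 × 7302 = 401600 N/m.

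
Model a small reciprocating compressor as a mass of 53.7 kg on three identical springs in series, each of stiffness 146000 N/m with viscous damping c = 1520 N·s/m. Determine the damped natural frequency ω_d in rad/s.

Series springs: 1/k_eq = 3/146000, so k_eq = 146000/3 = 48670 N/m.
ω_n = √(k_eq/m) = √(48670/53.7) = 30.10 rad/s.
Critical damping c_c = 2√(k_eq·m) = 2√(48670 × 53.7) = 3233 N·s/m, so ζ = c/c_c = 1520/3233 = 0.4701.
ω_d = ω_n√(1 − ζ²) = 30.10 × √(1 − 0.221) = 26.57 rad/s.

26.6 rad/s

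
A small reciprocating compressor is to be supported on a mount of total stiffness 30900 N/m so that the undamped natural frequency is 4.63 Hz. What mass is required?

36.5 kg

ω_n = 2πf_n = 2π × 4.63 = 29.09 rad/s.
m = k/ω_n² = 30900/29.09² = 30900/846.3 = 36.51 kg.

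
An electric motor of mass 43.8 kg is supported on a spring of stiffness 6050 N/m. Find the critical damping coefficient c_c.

1030 N·s/m

c_c = 2√(k·m) = 2√(6050 × 43.8) = 2 × 514.8 = 1030 N·s/m.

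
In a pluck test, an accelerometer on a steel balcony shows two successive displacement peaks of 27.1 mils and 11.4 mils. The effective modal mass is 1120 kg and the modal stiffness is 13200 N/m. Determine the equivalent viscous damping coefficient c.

1050 N·s/m

Logarithmic decrement δ = (1/n)·ln(x₀/x_n) = (1/1)·ln(27.1/11.4) = (1/1)·ln(2.377) = 0.8659.
ζ = δ/√(4π² + δ²) = 0.8659/√(39.48 + 0.750) = 0.8659/6.343 = 0.1365.
c = ζ · 2√(km) = 0.1365 × 2√(13200 × 1120) = 0.1365 × 7690 = 1050 N·s/m.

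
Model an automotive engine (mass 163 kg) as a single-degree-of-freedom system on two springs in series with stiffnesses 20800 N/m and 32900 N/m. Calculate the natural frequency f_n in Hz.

1.41 Hz

Series springs: 1/k_eq = 1/20800 + 1/32900 = 7.847×10^-5, so k_eq = 12740 N/m.
ω_n = √(k_eq/m) = √(12740/163) = √78.18 = 8.842 rad/s.
f_n = ω_n/(2π) = 8.842/6.283 = 1.407 Hz.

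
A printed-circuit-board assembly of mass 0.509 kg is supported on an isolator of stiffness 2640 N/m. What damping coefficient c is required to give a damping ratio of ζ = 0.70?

51.3 N·s/m

c_c = 2√(k·m) = 2√(2640 × 0.509) = 73.31 N·s/m.
c = ζ·c_c = 0.70 × 73.31 = 51.32 N·s/m.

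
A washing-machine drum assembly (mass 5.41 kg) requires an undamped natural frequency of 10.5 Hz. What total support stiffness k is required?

23500 N/m

ω_n = 2πf_n = 2π × 10.5 = 65.97 rad/s.
k = m·ω_n² = 5.41 × 65.97² = 5.41 × 4352 = 23550 N/m.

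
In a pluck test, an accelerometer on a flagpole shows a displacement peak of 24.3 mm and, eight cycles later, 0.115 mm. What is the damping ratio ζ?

0.106

Logarithmic decrement δ = (1/n)·ln(x₀/x_n) = (1/8)·ln(24.3/0.115) = (1/8)·ln(211.3) = 0.6692.
ζ = δ/√(4π² + δ²) = 0.6692/√(39.48 + 0.448) = 0.6692/6.319 = 0.1059.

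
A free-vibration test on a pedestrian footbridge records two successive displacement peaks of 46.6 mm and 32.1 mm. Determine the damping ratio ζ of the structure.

Logarithmic decrement δ = (1/n)·ln(x₀/x_n) = (1/1)·ln(46.6/32.1) = (1/1)·ln(1.452) = 0.3727.
ζ = δ/√(4π² + δ²) = 0.3727/√(39.48 + 0.139) = 0.3727/6.294 = 0.05922.

0.0592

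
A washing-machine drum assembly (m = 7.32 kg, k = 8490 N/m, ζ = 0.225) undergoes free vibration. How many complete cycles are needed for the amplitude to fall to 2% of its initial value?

3 cycles

Logarithmic decrement δ = 2πζ/√(1 − ζ²) = 2π × 0.2250/√(1 − 0.0506) = 1.451.
x_n/x₀ = e^(−nδ) ≤ 0.02; take ln: n ≥ ln(1/0.02)/δ = 3.912/1.451 = 2.696.
So 3 complete cycles are required.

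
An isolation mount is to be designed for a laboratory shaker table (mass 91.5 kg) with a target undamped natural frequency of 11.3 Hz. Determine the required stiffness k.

ω_n = 2πf_n = 2π × 11.3 = 71.00 rad/s.
k = m·ω_n² = 91.5 × 71.00² = 91.5 × 5041 = 461300 N/m.

461000 N/m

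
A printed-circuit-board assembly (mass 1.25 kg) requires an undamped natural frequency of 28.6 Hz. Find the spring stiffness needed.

ω_n = 2πf_n = 2π × 28.6 = 179.7 rad/s.
k = m·ω_n² = 1.25 × 179.7² = 1.25 × 32290 = 40360 N/m.

40400 N/m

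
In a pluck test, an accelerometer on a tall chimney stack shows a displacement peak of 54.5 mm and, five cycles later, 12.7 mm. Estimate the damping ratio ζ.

Logarithmic decrement δ = (1/n)·ln(x₀/x_n) = (1/5)·ln(54.5/12.7) = (1/5)·ln(4.291) = 0.2913.
ζ = δ/√(4π² + δ²) = 0.2913/√(39.48 + 0.0849) = 0.2913/6.290 = 0.04632.

0.0463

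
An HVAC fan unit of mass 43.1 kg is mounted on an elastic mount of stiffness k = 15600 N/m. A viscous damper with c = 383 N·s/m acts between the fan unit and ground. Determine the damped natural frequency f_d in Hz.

2.94 Hz

ω_n = √(k/m) = √(15600/43.1) = 19.02 rad/s.
Critical damping c_c = 2√(k·m) = 2√(15600 × 43.1) = 1640 N·s/m, so ζ = c/c_c = 383/1640 = 0.2335.
ω_d = ω_n√(1 − ζ²) = 19.02 × √(1 − 0.0545) = 18.50 rad/s.
f_d = ω_d/(2π) = 2.944 Hz.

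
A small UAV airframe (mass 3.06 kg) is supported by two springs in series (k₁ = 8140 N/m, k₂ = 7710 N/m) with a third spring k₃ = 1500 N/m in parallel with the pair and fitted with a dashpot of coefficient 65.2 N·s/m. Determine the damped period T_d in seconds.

Series pair: k_s = k₁k₂/(k₁+k₂) = (8140)(7710)/(8140 + 7710) = 3960 N/m. In parallel with k₃: k_eq = 3960 + 1500 = 5460 N/m.
ω_n = √(k_eq/m) = √(5460/3.06) = 42.24 rad/s.
Critical damping c_c = 2√(k_eq·m) = 2√(5460 × 3.06) = 258.5 N·s/m, so ζ = c/c_c = 65.2/258.5 = 0.2522.
ω_d = ω_n√(1 − ζ²) = 42.24 × √(1 − 0.0636) = 40.87 rad/s.
T_d = 2π/ω_d = 0.1537 s.

0.154 s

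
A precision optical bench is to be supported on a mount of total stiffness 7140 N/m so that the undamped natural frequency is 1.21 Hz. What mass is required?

ω_n = 2πf_n = 2π × 1.21 = 7.603 rad/s.
m = k/ω_n² = 7140/7.603² = 7140/57.80 = 123.5 kg.

124 kg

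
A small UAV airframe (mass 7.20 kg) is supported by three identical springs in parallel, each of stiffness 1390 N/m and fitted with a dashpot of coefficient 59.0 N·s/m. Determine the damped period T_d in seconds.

Parallel springs add: k_eq = 3 × 1390 = 4170 N/m.
ω_n = √(k_eq/m) = √(4170/7.20) = 24.07 rad/s.
Critical damping c_c = 2√(k_eq·m) = 2√(4170 × 7.20) = 346.5 N·s/m, so ζ = c/c_c = 59.0/346.5 = 0.1703.
ω_d = ω_n√(1 − ζ²) = 24.07 × √(1 − 0.0290) = 23.71 rad/s.
T_d = 2π/ω_d = 0.2650 s.

0.265 s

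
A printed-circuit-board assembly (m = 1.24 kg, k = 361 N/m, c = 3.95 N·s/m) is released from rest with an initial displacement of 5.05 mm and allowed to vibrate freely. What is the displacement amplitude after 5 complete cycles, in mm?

ζ = c/(2√(km)) = 3.95/(2√(361 × 1.24)) = 3.95/42.32 = 0.09335.
Logarithmic decrement δ = 2πζ/√(1 − ζ²) = 2π × 0.09335/√(1 − 0.00871) = 0.5891.
After n cycles, x_n/x₀ = e^(−nδ), so x_5 = 5.05 × e^(−5 × 0.5891) = 5.05 × 0.05258 = 0.2655 mm.

0.266 mm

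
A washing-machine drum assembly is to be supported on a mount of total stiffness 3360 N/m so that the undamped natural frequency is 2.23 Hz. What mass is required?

17.1 kg

ω_n = 2πf_n = 2π × 2.23 = 14.01 rad/s.
m = k/ω_n² = 3360/14.01² = 3360/196.3 = 17.11 kg.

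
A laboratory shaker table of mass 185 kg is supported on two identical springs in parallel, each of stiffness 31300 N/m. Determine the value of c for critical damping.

6810 N·s/m

Parallel springs add: k_eq = 2 × 31300 = 62600 N/m.
c_c = 2√(k_eq·m) = 2√(62600 × 185) = 2 × 3403 = 6806 N·s/m.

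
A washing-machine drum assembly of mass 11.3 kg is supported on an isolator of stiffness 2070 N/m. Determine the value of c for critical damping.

306 N·s/m

c_c = 2√(k·m) = 2√(2070 × 11.3) = 2 × 152.9 = 305.9 N·s/m.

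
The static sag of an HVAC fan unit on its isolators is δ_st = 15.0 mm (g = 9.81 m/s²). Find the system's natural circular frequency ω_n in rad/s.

25.6 rad/s

ω_n = √(g/δ_st) = √(9.81/0.0150) = √654.0 = 25.57 rad/s.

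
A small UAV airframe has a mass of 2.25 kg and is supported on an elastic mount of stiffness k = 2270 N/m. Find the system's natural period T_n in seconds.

0.198 s

ω_n = √(k/m) = √(2270/2.25) = √1009 = 31.76 rad/s.
T_n = 2π/ω_n = 6.283/31.76 = 0.1978 s.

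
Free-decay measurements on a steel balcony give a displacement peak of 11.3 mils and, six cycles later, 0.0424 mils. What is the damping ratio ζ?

Logarithmic decrement δ = (1/n)·ln(x₀/x_n) = (1/6)·ln(11.3/0.0424) = (1/6)·ln(266.5) = 0.9309.
ζ = δ/√(4π² + δ²) = 0.9309/√(39.48 + 0.867) = 0.9309/6.352 = 0.1466.

0.147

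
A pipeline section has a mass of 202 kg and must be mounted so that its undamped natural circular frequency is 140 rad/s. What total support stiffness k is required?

k = m·ω_n² = 202 × 140.0² = 202 × 19600 = 3959000 N/m.

3960000 N/m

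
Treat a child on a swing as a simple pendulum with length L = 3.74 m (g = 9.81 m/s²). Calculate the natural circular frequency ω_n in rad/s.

For a simple pendulum ω_n = √(g/L) = √(9.81/3.74) = √2.623 = 1.620 rad/s.

1.62 rad/s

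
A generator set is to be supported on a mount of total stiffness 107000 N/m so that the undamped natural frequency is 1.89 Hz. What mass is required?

759 kg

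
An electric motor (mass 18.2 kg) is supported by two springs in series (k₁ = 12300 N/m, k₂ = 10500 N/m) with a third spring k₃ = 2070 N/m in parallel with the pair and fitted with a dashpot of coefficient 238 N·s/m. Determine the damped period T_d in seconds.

Series pair: k_s = k₁k₂/(k₁+k₂) = (12300)(10500)/(12300 + 10500) = 5664 N/m. In parallel with k₃: k_eq = 5664 + 2070 = 7734 N/m.
ω_n = √(k_eq/m) = √(7734/18.2) = 20.61 rad/s.
Critical damping c_c = 2√(k_eq·m) = 2√(7734 × 18.2) = 750.4 N·s/m, so ζ = c/c_c = 238/750.4 = 0.3172.
ω_d = ω_n√(1 − ζ²) = 20.61 × √(1 − 0.101) = 19.55 rad/s.
T_d = 2π/ω_d = 0.3214 s.

0.321 s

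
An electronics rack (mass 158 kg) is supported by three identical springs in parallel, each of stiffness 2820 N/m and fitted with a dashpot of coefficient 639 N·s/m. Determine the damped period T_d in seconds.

0.893 s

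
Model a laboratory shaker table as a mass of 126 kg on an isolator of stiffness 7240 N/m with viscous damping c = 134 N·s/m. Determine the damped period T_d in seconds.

0.831 s

ω_n = √(k/m) = √(7240/126) = 7.580 rad/s.
Critical damping c_c = 2√(k·m) = 2√(7240 × 126) = 1910 N·s/m, so ζ = c/c_c = 134/1910 = 0.07015.
ω_d = ω_n√(1 − ζ²) = 7.580 × √(1 − 0.00492) = 7.562 rad/s.
T_d = 2π/ω_d = 0.8309 s.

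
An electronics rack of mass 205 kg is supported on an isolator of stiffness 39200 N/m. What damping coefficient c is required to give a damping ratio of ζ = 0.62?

c_c = 2√(k·m) = 2√(39200 × 205) = 5670 N·s/m.
c = ζ·c_c = 0.62 × 5670 = 3515 N·s/m.

3520 N·s/m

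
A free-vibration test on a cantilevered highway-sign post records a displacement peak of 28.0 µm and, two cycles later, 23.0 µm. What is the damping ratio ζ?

0.0157

Logarithmic decrement δ = (1/n)·ln(x₀/x_n) = (1/2)·ln(28.0/23.0) = (1/2)·ln(1.217) = 0.09836.
ζ = δ/√(4π² + δ²) = 0.09836/√(39.48 + 0.00967) = 0.09836/6.284 = 0.01565.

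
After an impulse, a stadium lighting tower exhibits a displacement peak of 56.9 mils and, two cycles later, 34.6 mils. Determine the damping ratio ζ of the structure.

Logarithmic decrement δ = (1/n)·ln(x₀/x_n) = (1/2)·ln(56.9/34.6) = (1/2)·ln(1.645) = 0.2487.
ζ = δ/√(4π² + δ²) = 0.2487/√(39.48 + 0.0619) = 0.2487/6.288 = 0.03955.

0.0396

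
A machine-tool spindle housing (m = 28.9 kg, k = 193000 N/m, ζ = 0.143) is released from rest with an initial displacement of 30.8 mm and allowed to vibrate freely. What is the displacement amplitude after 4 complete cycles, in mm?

Logarithmic decrement δ = 2πζ/√(1 − ζ²) = 2π × 0.1430/√(1 − 0.0204) = 0.9078.
After n cycles, x_n/x₀ = e^(−nδ), so x_4 = 30.8 × e^(−4 × 0.9078) = 30.8 × 0.02648 = 0.8156 mm.

0.816 mm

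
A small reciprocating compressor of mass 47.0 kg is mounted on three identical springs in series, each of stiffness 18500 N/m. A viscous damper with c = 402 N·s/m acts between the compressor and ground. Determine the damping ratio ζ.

0.373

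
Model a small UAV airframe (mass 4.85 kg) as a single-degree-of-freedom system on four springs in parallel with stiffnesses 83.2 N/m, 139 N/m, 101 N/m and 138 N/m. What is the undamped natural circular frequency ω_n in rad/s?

9.75 rad/s

Parallel springs add: k_eq = 83.2 + 139 + 101 + 138 = 461.2 N/m.
ω_n = √(k_eq/m) = √(461.2/4.85) = √95.09 = 9.752 rad/s.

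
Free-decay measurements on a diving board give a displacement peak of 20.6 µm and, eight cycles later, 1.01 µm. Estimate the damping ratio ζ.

0.0599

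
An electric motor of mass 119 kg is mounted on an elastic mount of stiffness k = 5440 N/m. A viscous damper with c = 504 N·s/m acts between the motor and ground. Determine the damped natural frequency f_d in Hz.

ω_n = √(k/m) = √(5440/119) = 6.761 rad/s.
Critical damping c_c = 2√(k·m) = 2√(5440 × 119) = 1609 N·s/m, so ζ = c/c_c = 504/1609 = 0.3132.
ω_d = ω_n√(1 − ζ²) = 6.761 × √(1 − 0.0981) = 6.421 rad/s.
f_d = ω_d/(2π) = 1.022 Hz.

1.02 Hz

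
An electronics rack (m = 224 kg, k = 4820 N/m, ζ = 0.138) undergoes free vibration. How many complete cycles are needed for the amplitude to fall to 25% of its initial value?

Logarithmic decrement δ = 2πζ/√(1 − ζ²) = 2π × 0.1380/√(1 − 0.0190) = 0.8755.
x_n/x₀ = e^(−nδ) ≤ 0.25; take ln: n ≥ ln(1/0.25)/δ = 1.386/0.8755 = 1.584.
So 2 complete cycles are required.

2 cycles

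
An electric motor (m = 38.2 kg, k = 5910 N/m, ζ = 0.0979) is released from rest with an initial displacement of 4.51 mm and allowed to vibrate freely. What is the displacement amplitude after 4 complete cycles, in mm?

Logarithmic decrement δ = 2πζ/√(1 − ζ²) = 2π × 0.09790/√(1 − 0.00958) = 0.6181.
After n cycles, x_n/x₀ = e^(−nδ), so x_4 = 4.51 × e^(−4 × 0.6181) = 4.51 × 0.08438 = 0.3806 mm.

0.381 mm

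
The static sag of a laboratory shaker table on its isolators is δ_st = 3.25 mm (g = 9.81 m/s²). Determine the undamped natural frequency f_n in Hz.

8.74 Hz

ω_n = √(g/δ_st) = √(9.81/0.00325) = √3018 = 54.94 rad/s.
f_n = ω_n/(2π) = 54.94/6.283 = 8.744 Hz.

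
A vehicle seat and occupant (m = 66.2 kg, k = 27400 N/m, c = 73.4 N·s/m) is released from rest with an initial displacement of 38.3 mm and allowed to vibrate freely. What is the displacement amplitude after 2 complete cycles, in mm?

ζ = c/(2√(km)) = 73.4/(2√(27400 × 66.2)) = 73.4/2694 = 0.02725.
Logarithmic decrement δ = 2πζ/√(1 − ζ²) = 2π × 0.02725/√(1 − 0.000743) = 0.1713.
After n cycles, x_n/x₀ = e^(−nδ), so x_2 = 38.3 × e^(−2 × 0.1713) = 38.3 × 0.7100 = 27.19 mm.

27.2 mm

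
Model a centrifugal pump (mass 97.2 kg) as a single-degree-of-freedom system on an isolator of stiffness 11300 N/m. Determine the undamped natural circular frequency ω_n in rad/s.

ω_n = √(k/m) = √(11300/97.2) = √116.3 = 10.78 rad/s.

10.8 rad/s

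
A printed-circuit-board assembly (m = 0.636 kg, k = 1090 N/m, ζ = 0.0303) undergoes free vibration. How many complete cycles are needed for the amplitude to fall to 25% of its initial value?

8 cycles

Logarithmic decrement δ = 2πζ/√(1 − ζ²) = 2π × 0.03030/√(1 − 0.000918) = 0.1905.
x_n/x₀ = e^(−nδ) ≤ 0.25; take ln: n ≥ ln(1/0.25)/δ = 1.386/0.1905 = 7.278.
So 8 complete cycles are required.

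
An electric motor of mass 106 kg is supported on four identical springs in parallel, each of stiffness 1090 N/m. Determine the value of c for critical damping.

1360 N·s/m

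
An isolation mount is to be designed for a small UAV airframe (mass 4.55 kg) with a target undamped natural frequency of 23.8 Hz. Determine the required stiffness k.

ω_n = 2πf_n = 2π × 23.8 = 149.5 rad/s.
k = m·ω_n² = 4.55 × 149.5² = 4.55 × 22360 = 101700 N/m.

102000 N/m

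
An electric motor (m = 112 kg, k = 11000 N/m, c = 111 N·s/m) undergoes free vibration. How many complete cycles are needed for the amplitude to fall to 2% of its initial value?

13 cycles

ζ = c/(2√(km)) = 111/(2√(11000 × 112)) = 111/2220 = 0.05000.
Logarithmic decrement δ = 2πζ/√(1 − ζ²) = 2π × 0.05000/√(1 − 0.00250) = 0.3146.
x_n/x₀ = e^(−nδ) ≤ 0.02; take ln: n ≥ ln(1/0.02)/δ = 3.912/0.3146 = 12.44.
So 13 complete cycles are required.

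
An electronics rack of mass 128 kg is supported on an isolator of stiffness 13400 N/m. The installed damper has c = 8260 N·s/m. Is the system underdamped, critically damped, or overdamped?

overdamped

c_c = 2√(k·m) = 2619 N·s/m; ζ = c/c_c = 8260/2619 = 3.15.
Since ζ > 1 the system is overdamped.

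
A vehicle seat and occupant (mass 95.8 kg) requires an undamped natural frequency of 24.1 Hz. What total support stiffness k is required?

ω_n = 2πf_n = 2π × 24.1 = 151.4 rad/s.
k = m·ω_n² = 95.8 × 151.4² = 95.8 × 22930 = 2197000 N/m.

2200000 N/m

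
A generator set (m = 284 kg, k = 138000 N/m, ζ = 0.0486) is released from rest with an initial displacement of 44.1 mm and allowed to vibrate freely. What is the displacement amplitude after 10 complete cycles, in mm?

2.07 mm

Logarithmic decrement δ = 2πζ/√(1 − ζ²) = 2π × 0.04860/√(1 − 0.00236) = 0.3057.
After n cycles, x_n/x₀ = e^(−nδ), so x_10 = 44.1 × e^(−10 × 0.3057) = 44.1 × 0.04702 = 2.073 mm.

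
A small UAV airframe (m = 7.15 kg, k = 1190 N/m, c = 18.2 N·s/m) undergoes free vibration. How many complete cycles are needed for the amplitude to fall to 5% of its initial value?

5 cycles

ζ = c/(2√(km)) = 18.2/(2√(1190 × 7.15)) = 18.2/184.5 = 0.09865.
Logarithmic decrement δ = 2πζ/√(1 − ζ²) = 2π × 0.09865/√(1 − 0.00973) = 0.6229.
x_n/x₀ = e^(−nδ) ≤ 0.05; take ln: n ≥ ln(1/0.05)/δ = 2.996/0.6229 = 4.809.
So 5 complete cycles are required.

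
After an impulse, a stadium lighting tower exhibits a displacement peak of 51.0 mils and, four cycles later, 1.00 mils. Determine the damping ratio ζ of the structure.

Logarithmic decrement δ = (1/n)·ln(x₀/x_n) = (1/4)·ln(51.0/1.00) = (1/4)·ln(51.00) = 0.9830.
ζ = δ/√(4π² + δ²) = 0.9830/√(39.48 + 0.966) = 0.9830/6.360 = 0.1546.

0.155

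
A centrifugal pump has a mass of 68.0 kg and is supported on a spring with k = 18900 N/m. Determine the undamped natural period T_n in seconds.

0.377 s

ω_n = √(k/m) = √(18900/68.0) = √277.9 = 16.67 rad/s.
T_n = 2π/ω_n = 6.283/16.67 = 0.3769 s.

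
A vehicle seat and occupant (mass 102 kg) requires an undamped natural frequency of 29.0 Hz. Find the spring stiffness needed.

3390000 N/m

ω_n = 2πf_n = 2π × 29.0 = 182.2 rad/s.
k = m·ω_n² = 102 × 182.2² = 102 × 33200 = 3387000 N/m.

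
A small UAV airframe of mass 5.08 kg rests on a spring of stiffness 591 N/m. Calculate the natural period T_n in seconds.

0.583 s

ω_n = √(k/m) = √(591.0/5.08) = √116.3 = 10.79 rad/s.
T_n = 2π/ω_n = 6.283/10.79 = 0.5825 s.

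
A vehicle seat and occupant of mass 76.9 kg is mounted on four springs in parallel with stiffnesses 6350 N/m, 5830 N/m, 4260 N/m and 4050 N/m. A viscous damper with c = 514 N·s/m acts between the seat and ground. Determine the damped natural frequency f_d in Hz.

Parallel springs add: k_eq = 6350 + 5830 + 4260 + 4050 = 20490 N/m.
ω_n = √(k_eq/m) = √(20490/76.9) = 16.32 rad/s.
Critical damping c_c = 2√(k_eq·m) = 2√(20490 × 76.9) = 2511 N·s/m, so ζ = c/c_c = 514/2511 = 0.2047.
ω_d = ω_n√(1 − ζ²) = 16.32 × √(1 − 0.0419) = 15.98 rad/s.
f_d = ω_d/(2π) = 2.543 Hz.

2.54 Hz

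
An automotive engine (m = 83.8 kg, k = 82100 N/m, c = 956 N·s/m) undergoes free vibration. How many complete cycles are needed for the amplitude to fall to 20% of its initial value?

ζ = c/(2√(km)) = 956/(2√(82100 × 83.8)) = 956/5246 = 0.1822.
Logarithmic decrement δ = 2πζ/√(1 − ζ²) = 2π × 0.1822/√(1 − 0.0332) = 1.165.
x_n/x₀ = e^(−nδ) ≤ 0.2; take ln: n ≥ ln(1/0.2)/δ = 1.609/1.165 = 1.382.
So 2 complete cycles are required.

2 cycles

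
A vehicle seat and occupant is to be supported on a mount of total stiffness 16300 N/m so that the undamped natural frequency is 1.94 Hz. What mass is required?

ω_n = 2πf_n = 2π × 1.94 = 12.19 rad/s.
m = k/ω_n² = 16300/12.19² = 16300/148.6 = 109.7 kg.

110 kg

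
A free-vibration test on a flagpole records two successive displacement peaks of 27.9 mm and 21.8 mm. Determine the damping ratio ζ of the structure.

Logarithmic decrement δ = (1/n)·ln(x₀/x_n) = (1/1)·ln(27.9/21.8) = (1/1)·ln(1.280) = 0.2467.
ζ = δ/√(4π² + δ²) = 0.2467/√(39.48 + 0.0609) = 0.2467/6.288 = 0.03924.

0.0392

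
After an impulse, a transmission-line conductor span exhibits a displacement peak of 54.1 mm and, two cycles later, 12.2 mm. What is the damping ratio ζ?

Logarithmic decrement δ = (1/n)·ln(x₀/x_n) = (1/2)·ln(54.1/12.2) = (1/2)·ln(4.434) = 0.7447.
ζ = δ/√(4π² + δ²) = 0.7447/√(39.48 + 0.555) = 0.7447/6.327 = 0.1177.

0.118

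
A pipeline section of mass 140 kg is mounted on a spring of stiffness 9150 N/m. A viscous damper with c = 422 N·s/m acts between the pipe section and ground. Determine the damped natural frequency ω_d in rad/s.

7.94 rad/s

ω_n = √(k/m) = √(9150/140) = 8.084 rad/s.
Critical damping c_c = 2√(k·m) = 2√(9150 × 140) = 2264 N·s/m, so ζ = c/c_c = 422/2264 = 0.1864.
ω_d = ω_n√(1 − ζ²) = 8.084 × √(1 − 0.0348) = 7.943 rad/s.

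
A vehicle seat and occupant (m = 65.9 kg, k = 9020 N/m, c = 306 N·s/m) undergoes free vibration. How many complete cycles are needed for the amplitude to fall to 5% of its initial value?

3 cycles

ζ = c/(2√(km)) = 306/(2√(9020 × 65.9)) = 306/1542 = 0.1984.
Logarithmic decrement δ = 2πζ/√(1 − ζ²) = 2π × 0.1984/√(1 − 0.0394) = 1.272.
x_n/x₀ = e^(−nδ) ≤ 0.05; take ln: n ≥ ln(1/0.05)/δ = 2.996/1.272 = 2.355.
So 3 complete cycles are required.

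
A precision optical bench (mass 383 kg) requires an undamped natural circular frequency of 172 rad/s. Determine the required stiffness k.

k = m·ω_n² = 383 × 172.0² = 383 × 29580 = 11330000 N/m.

11300000 N/m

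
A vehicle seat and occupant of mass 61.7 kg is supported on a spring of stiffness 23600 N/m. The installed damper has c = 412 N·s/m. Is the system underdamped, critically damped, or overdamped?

c_c = 2√(k·m) = 2413 N·s/m; ζ = c/c_c = 412/2413 = 0.171.
Since ζ < 1 the system is underdamped.

underdamped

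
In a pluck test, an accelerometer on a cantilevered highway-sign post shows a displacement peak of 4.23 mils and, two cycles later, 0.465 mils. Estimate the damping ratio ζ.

Logarithmic decrement δ = (1/n)·ln(x₀/x_n) = (1/2)·ln(4.23/0.465) = (1/2)·ln(9.097) = 1.104.
ζ = δ/√(4π² + δ²) = 1.104/√(39.48 + 1.22) = 1.104/6.379 = 0.1730.

0.173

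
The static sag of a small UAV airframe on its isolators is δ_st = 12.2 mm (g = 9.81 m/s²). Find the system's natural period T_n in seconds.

0.222 s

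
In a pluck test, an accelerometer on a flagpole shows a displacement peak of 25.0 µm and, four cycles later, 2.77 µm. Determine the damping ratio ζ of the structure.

0.0872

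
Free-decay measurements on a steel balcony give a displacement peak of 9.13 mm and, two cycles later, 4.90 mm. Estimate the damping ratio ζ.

Logarithmic decrement δ = (1/n)·ln(x₀/x_n) = (1/2)·ln(9.13/4.90) = (1/2)·ln(1.863) = 0.3112.
ζ = δ/√(4π² + δ²) = 0.3112/√(39.48 + 0.0968) = 0.3112/6.291 = 0.04946.

0.0495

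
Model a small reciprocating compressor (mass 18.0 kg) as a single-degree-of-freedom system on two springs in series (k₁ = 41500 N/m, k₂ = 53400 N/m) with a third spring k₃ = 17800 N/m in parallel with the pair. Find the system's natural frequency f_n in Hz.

7.61 Hz

Series pair: k_s = k₁k₂/(k₁+k₂) = (41500)(53400)/(41500 + 53400) = 23350 N/m. In parallel with k₃: k_eq = 23350 + 17800 = 41150 N/m.
ω_n = √(k_eq/m) = √(41150/18.0) = √2286 = 47.81 rad/s.
f_n = ω_n/(2π) = 47.81/6.283 = 7.610 Hz.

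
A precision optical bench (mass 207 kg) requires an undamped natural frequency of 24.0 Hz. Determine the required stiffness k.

ω_n = 2πf_n = 2π × 24.0 = 150.8 rad/s.
k = m·ω_n² = 207 × 150.8² = 207 × 22740 = 4707000 N/m.

4710000 N/m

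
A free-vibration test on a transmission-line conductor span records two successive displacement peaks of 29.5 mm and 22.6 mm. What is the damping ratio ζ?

0.0424

Logarithmic decrement δ = (1/n)·ln(x₀/x_n) = (1/1)·ln(29.5/22.6) = (1/1)·ln(1.305) = 0.2664.
ζ = δ/√(4π² + δ²) = 0.2664/√(39.48 + 0.0710) = 0.2664/6.289 = 0.04237.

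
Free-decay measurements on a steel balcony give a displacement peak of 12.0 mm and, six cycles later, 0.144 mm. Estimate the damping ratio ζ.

Logarithmic decrement δ = (1/n)·ln(x₀/x_n) = (1/6)·ln(12.0/0.144) = (1/6)·ln(83.33) = 0.7371.
ζ = δ/√(4π² + δ²) = 0.7371/√(39.48 + 0.543) = 0.7371/6.326 = 0.1165.

0.117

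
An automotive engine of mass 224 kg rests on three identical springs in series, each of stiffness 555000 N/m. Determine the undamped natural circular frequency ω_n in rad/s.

28.7 rad/s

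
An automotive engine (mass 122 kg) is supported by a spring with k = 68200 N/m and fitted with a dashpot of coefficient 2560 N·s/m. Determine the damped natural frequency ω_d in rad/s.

ω_n = √(k/m) = √(68200/122) = 23.64 rad/s.
Critical damping c_c = 2√(k·m) = 2√(68200 × 122) = 5769 N·s/m, so ζ = c/c_c = 2560/5769 = 0.4437.
ω_d = ω_n√(1 − ζ²) = 23.64 × √(1 − 0.197) = 21.19 rad/s.

21.2 rad/s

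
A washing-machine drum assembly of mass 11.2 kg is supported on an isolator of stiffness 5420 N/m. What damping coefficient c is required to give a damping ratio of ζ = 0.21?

103 N·s/m

c_c = 2√(k·m) = 2√(5420 × 11.2) = 492.8 N·s/m.
c = ζ·c_c = 0.21 × 492.8 = 103.5 N·s/m.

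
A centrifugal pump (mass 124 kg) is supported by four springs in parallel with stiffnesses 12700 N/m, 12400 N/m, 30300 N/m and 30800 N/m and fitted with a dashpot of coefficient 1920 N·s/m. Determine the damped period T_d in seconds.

Parallel springs add: k_eq = 12700 + 12400 + 30300 + 30800 = 86200 N/m.
ω_n = √(k_eq/m) = √(86200/124) = 26.37 rad/s.
Critical damping c_c = 2√(k_eq·m) = 2√(86200 × 124) = 6539 N·s/m, so ζ = c/c_c = 1920/6539 = 0.2936.
ω_d = ω_n√(1 − ζ²) = 26.37 × √(1 − 0.0862) = 25.20 rad/s.
T_d = 2π/ω_d = 0.2493 s.

0.249 s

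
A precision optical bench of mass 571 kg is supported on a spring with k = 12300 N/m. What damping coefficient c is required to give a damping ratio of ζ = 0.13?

689 N·s/m

c_c = 2√(k·m) = 2√(12300 × 571) = 5300 N·s/m.
c = ζ·c_c = 0.13 × 5300 = 689.0 N·s/m.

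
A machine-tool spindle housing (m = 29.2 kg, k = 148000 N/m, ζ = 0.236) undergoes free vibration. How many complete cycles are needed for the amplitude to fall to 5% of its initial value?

Logarithmic decrement δ = 2πζ/√(1 − ζ²) = 2π × 0.2360/√(1 − 0.0557) = 1.526.
x_n/x₀ = e^(−nδ) ≤ 0.05; take ln: n ≥ ln(1/0.05)/δ = 2.996/1.526 = 1.963.
So 2 complete cycles are required.

2 cycles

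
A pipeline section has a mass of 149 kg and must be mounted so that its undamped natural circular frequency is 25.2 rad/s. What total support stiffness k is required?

k = m·ω_n² = 149 × 25.20² = 149 × 635.0 = 94620 N/m.

94600 N/m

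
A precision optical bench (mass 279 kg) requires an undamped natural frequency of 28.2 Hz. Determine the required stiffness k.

ω_n = 2πf_n = 2π × 28.2 = 177.2 rad/s.
k = m·ω_n² = 279 × 177.2² = 279 × 31390 = 8759000 N/m.

8760000 N/m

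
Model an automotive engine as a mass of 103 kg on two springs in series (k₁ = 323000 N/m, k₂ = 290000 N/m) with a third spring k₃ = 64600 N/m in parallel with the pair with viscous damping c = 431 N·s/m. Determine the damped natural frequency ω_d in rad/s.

Series pair: k_s = k₁k₂/(k₁+k₂) = (323000)(290000)/(323000 + 290000) = 152800 N/m. In parallel with k₃: k_eq = 152800 + 64600 = 217400 N/m.
ω_n = √(k_eq/m) = √(217400/103) = 45.94 rad/s.
Critical damping c_c = 2√(k_eq·m) = 2√(217400 × 103) = 9464 N·s/m, so ζ = c/c_c = 431/9464 = 0.04554.
ω_d = ω_n√(1 − ζ²) = 45.94 × √(1 − 0.00207) = 45.90 rad/s.

45.9 rad/s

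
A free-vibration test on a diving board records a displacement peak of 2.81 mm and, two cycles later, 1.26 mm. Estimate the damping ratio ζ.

0.0637

Logarithmic decrement δ = (1/n)·ln(x₀/x_n) = (1/2)·ln(2.81/1.26) = (1/2)·ln(2.230) = 0.4010.
ζ = δ/√(4π² + δ²) = 0.4010/√(39.48 + 0.161) = 0.4010/6.296 = 0.06370.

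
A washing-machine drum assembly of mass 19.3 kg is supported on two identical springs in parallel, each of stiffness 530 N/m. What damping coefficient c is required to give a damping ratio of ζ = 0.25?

71.5 N·s/m

Parallel springs add: k_eq = 2 × 530 = 1060 N/m.
c_c = 2√(k_eq·m) = 2√(1060 × 19.3) = 286.1 N·s/m.
c = ζ·c_c = 0.25 × 286.1 = 71.52 N·s/m.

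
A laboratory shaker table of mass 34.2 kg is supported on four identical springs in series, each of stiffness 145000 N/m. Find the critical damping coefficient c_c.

2230 N·s/m

Series springs: 1/k_eq = 4/145000, so k_eq = 145000/4 = 36250 N/m.
c_c = 2√(k_eq·m) = 2√(36250 × 34.2) = 2 × 1113 = 2227 N·s/m.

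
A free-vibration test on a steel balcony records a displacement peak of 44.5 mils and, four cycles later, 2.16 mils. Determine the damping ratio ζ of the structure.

Logarithmic decrement δ = (1/n)·ln(x₀/x_n) = (1/4)·ln(44.5/2.16) = (1/4)·ln(20.60) = 0.7563.
ζ = δ/√(4π² + δ²) = 0.7563/√(39.48 + 0.572) = 0.7563/6.329 = 0.1195.

0.120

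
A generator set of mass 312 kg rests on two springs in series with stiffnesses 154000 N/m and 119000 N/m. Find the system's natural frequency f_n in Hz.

2.33 Hz

Series springs: 1/k_eq = 1/154000 + 1/119000 = 1.490×10^-5, so k_eq = 67130 N/m.
ω_n = √(k_eq/m) = √(67130/312) = √215.2 = 14.67 rad/s.
f_n = ω_n/(2π) = 14.67/6.283 = 2.335 Hz.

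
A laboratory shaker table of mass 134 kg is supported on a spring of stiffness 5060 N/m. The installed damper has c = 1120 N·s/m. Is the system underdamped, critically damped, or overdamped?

underdamped

c_c = 2√(k·m) = 1647 N·s/m; ζ = c/c_c = 1120/1647 = 0.680.
Since ζ < 1 the system is underdamped.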